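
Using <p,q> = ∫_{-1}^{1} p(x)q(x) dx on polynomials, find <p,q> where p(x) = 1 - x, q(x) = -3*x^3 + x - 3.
<p,q> = -82/15

Expand the product: p(x)·q(x) = 3*x^4 - 3*x^3 - x^2 + 4*x - 3.
∫_{-1}^{1} of each monomial x^k gives [2/(k+1) if k even, 0 if k odd]. Integrating term-by-term (or equivalently evaluating the antiderivative F(x) = 3*x^5/5 - 3*x^4/4 - x^3/3 + 2*x^2 - 3*x at the endpoints):
  F(1) − F(−1) = -89/60 − (239/60) = -82/15.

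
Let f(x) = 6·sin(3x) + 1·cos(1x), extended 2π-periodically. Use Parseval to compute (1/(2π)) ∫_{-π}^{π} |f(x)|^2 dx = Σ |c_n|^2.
Σ |c_n|^2 = 37/2

Expand |f|^2 and use orthogonality of {sin(nx), cos(mx)} on [-π, π]:
  ∫_{-π}^{π} sin(nx)^2 dx = π, ∫ cos(mx)^2 dx = π, and cross terms integrate to 0.
So ∫_{-π}^{π} f(x)^2 dx = 6^2 · π + 1^2 · π = (36 + 1)π.
Divide by 2π: (36 + 1)/2 = 37/2.
By Parseval, this equals Σ |c_n|^2.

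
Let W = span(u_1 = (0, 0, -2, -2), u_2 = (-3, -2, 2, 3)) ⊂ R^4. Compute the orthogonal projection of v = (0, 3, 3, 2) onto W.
proj_W(v) = (13/9, 26/27, 74/27, 61/27)

Set up U = [u_1 | ... | u_2] ∈ R^(4×2). The projector onto W = col(U) is P = U (U^T U)^(-1) U^T.
Compute U^T U =
  [8, -10]
  [-10, 26],
and U^T v = (-10, 6).
Solve U^T U · c = U^T v for the coefficients: c = (-50/27, -13/27). The projection is proj_W(v) = U c.
Check: (v - proj_W(v)) · u_1 = 0  (should be 0).
Check: (v - proj_W(v)) · u_2 = 0  (should be 0).
Result: proj_W(v) = (13/9, 26/27, 74/27, 61/27).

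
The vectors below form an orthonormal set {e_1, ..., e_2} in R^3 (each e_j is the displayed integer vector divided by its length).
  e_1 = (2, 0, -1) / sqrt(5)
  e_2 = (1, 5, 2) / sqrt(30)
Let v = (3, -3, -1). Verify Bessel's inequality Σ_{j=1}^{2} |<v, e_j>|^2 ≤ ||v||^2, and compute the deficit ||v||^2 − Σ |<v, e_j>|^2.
Σ |<v, e_j>|^2 = 49/3; ||v||^2 = 19; deficit = 8/3

Write each e_j = u_j / sqrt(<u_j, u_j>) where u_j is the displayed integer vector. Then <v, e_j> = <v, u_j> / sqrt(<u_j, u_j>), so |<v, e_j>|^2 = <v, u_j>^2 / <u_j, u_j>.
Coefficients: <v, e_1> = 7/sqrt(5), <v, e_2> = -14/sqrt(30).
Square and sum: Σ |<v, e_j>|^2 = 49/3.
Compute ||v||^2 = v·v = 19.
Deficit = 19 − 49/3 = 8/3 ≥ 0, confirming Bessel's inequality. (The deficit equals ||v − Σ <v,e_j> e_j||^2, the squared distance from v to span{e_j}.)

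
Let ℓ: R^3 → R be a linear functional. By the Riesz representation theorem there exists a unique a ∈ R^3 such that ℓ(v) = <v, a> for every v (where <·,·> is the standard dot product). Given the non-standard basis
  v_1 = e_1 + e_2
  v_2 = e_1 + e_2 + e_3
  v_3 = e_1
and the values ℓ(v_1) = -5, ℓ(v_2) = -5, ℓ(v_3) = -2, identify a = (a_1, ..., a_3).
a = (-2, -3, 0)

Write a = (a_1, ..., a_3) in the standard basis. For each basis vector v_i, ℓ(v_i) = <v_i, a> is a linear equation in the a_j's. Collect the n equations into a matrix system V a = ℓ, where row i of V is v_i (expressed in the standard basis). Since V is invertible (lower-triangular with 1s on the diagonal, up to permutation), solve by back-substitution:
  V =
[[1, 1, 0],
 [1, 1, 1],
 [1, 0, 0]]
  V a = (-5, -5, -2)
Solving gives a = (-2, -3, 0).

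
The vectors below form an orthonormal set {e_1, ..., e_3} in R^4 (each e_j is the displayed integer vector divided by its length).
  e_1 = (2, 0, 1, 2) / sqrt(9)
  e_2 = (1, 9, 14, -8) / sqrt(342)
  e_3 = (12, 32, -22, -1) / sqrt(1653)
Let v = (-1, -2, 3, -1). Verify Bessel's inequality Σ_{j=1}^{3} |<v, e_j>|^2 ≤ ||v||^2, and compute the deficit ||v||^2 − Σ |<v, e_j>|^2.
Σ |<v, e_j>|^2 = 867/58; ||v||^2 = 15; deficit = 3/58

Write each e_j = u_j / sqrt(<u_j, u_j>) where u_j is the displayed integer vector. Then <v, e_j> = <v, u_j> / sqrt(<u_j, u_j>), so |<v, e_j>|^2 = <v, u_j>^2 / <u_j, u_j>.
Coefficients: <v, e_1> = -1/sqrt(9), <v, e_2> = 31/sqrt(342), <v, e_3> = -141/sqrt(1653).
Square and sum: Σ |<v, e_j>|^2 = 867/58.
Compute ||v||^2 = v·v = 15.
Deficit = 15 − 867/58 = 3/58 ≥ 0, confirming Bessel's inequality. (The deficit equals ||v − Σ <v,e_j> e_j||^2, the squared distance from v to span{e_j}.)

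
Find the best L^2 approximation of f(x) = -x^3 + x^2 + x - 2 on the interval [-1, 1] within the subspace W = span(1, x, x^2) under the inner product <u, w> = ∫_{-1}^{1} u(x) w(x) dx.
g(x) = x^2 + 2*x/5 - 2

The best approximation g ∈ W is the orthogonal projection of f onto W. Writing g = a_0 + a_1 x + a_2 x^2, the coefficients solve the normal equations G · a = b where
  G_{ij} = <φ_i, φ_j> and b_i = <f, φ_i>, with φ_0 = 1, φ_1 = x, φ_2 = x^2.
G =
  [2, 0, 2/3]
  [0, 2/3, 0]
  [2/3, 0, 2/5],
b = (-10/3, 4/15, -14/15).
Solving gives a_0 = -2, a_1 = 2/5, a_2 = 1, so
  g(x) = x^2 + 2*x/5 - 2.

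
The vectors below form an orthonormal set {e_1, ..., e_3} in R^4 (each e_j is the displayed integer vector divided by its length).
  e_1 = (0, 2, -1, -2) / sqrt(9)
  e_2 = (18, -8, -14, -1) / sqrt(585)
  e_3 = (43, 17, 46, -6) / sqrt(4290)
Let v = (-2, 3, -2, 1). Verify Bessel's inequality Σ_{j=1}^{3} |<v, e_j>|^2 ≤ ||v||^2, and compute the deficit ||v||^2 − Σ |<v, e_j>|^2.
Σ |<v, e_j>|^2 = 659/66; ||v||^2 = 18; deficit = 529/66

Write each e_j = u_j / sqrt(<u_j, u_j>) where u_j is the displayed integer vector. Then <v, e_j> = <v, u_j> / sqrt(<u_j, u_j>), so |<v, e_j>|^2 = <v, u_j>^2 / <u_j, u_j>.
Coefficients: <v, e_1> = 6/sqrt(9), <v, e_2> = -33/sqrt(585), <v, e_3> = -133/sqrt(4290).
Square and sum: Σ |<v, e_j>|^2 = 659/66.
Compute ||v||^2 = v·v = 18.
Deficit = 18 − 659/66 = 529/66 ≥ 0, confirming Bessel's inequality. (The deficit equals ||v − Σ <v,e_j> e_j||^2, the squared distance from v to span{e_j}.)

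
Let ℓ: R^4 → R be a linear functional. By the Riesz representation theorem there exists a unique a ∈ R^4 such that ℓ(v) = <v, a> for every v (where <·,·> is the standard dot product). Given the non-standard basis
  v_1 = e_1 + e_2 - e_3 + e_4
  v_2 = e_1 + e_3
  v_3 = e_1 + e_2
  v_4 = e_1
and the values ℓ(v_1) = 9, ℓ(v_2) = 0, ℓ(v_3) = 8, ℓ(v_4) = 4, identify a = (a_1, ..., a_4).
a = (4, 4, -4, -3)

Write a = (a_1, ..., a_4) in the standard basis. For each basis vector v_i, ℓ(v_i) = <v_i, a> is a linear equation in the a_j's. Collect the n equations into a matrix system V a = ℓ, where row i of V is v_i (expressed in the standard basis). Since V is invertible (lower-triangular with 1s on the diagonal, up to permutation), solve by back-substitution:
  V =
[[1, 1, -1, 1],
 [1, 0, 1, 0],
 [1, 1, 0, 0],
 [1, 0, 0, 0]]
  V a = (9, 0, 8, 4)
Solving gives a = (4, 4, -4, -3).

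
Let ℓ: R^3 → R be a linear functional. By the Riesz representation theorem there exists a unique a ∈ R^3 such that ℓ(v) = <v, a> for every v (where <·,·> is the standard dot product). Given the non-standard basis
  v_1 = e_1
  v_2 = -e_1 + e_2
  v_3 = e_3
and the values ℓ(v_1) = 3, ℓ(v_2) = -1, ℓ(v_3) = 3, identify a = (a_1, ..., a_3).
a = (3, 2, 3)

Write a = (a_1, ..., a_3) in the standard basis. For each basis vector v_i, ℓ(v_i) = <v_i, a> is a linear equation in the a_j's. Collect the n equations into a matrix system V a = ℓ, where row i of V is v_i (expressed in the standard basis). Since V is invertible (lower-triangular with 1s on the diagonal, up to permutation), solve by back-substitution:
  V =
[[1, 0, 0],
 [-1, 1, 0],
 [0, 0, 1]]
  V a = (3, -1, 3)
Solving gives a = (3, 2, 3).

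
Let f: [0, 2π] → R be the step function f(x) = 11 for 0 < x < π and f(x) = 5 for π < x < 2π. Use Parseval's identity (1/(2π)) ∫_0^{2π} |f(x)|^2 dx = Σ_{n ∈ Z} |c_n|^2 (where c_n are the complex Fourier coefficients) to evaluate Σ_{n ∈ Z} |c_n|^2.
Σ |c_n|^2 = 73

Parseval equates the L^2 energy of f (normalised by 1/(2π)) with the ℓ^2 sum of its Fourier coefficients: (1/(2π)) ∫_0^{2π} |f|^2 = Σ |c_n|^2.
Compute the left side: (1/(2π)) [∫_0^π 11^2 dx + ∫_π^{2π} 5^2 dx] = (1/(2π)) · (121π + 25π) = (121 + 25)/2 = 73.
So Σ_{n ∈ Z} |c_n|^2 = 73.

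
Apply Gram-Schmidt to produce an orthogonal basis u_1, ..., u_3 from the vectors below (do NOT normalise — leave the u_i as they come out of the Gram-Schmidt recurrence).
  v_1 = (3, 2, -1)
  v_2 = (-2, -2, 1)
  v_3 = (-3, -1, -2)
Orthogonal basis:
  u_1 = (3, 2, -1)
  u_2 = (5/14, -3/7, 3/14)
  u_3 = (0, -1, -2)

Apply the Gram-Schmidt recurrence
  u_1 = v_1
  u_i = v_i − Σ_{j<i} ((v_i · u_j) / (u_j · u_j)) · u_j.

Step by step this gives:
  u_1 = (3, 2, -1)
  u_2 = (5/14, -3/7, 3/14)
  u_3 = (0, -1, -2)

Orthogonality check:
  u_2 · u_1 = 0 (should be 0)
  u_3 · u_1 = 0 (should be 0)
  u_3 · u_2 = 0 (should be 0)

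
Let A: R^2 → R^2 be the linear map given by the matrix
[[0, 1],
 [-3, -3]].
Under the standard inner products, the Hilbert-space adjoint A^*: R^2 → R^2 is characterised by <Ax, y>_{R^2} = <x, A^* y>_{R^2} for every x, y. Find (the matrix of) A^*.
A^* = A^T =
[[0, -3],
 [1, -3]]

For real matrices with standard dot products, the defining identity <Ax, y> = <x, A^* y> gives (Ax)^T y = x^T (A^*) y, i.e. x^T A^T y = x^T (A^*) y. Since this holds for all x, y, we must have A^* = A^T. Therefore
A^* =
[[0, -3],
 [1, -3]].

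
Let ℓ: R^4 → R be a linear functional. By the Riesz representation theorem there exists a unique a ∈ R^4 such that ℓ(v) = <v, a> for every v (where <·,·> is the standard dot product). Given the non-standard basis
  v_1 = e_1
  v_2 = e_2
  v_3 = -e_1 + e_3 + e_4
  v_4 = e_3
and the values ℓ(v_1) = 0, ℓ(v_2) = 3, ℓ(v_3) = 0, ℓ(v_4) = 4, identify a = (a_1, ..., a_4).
a = (0, 3, 4, -4)

Write a = (a_1, ..., a_4) in the standard basis. For each basis vector v_i, ℓ(v_i) = <v_i, a> is a linear equation in the a_j's. Collect the n equations into a matrix system V a = ℓ, where row i of V is v_i (expressed in the standard basis). Since V is invertible (lower-triangular with 1s on the diagonal, up to permutation), solve by back-substitution:
  V =
[[1, 0, 0, 0],
 [0, 1, 0, 0],
 [-1, 0, 1, 1],
 [0, 0, 1, 0]]
  V a = (0, 3, 0, 4)
Solving gives a = (0, 3, 4, -4).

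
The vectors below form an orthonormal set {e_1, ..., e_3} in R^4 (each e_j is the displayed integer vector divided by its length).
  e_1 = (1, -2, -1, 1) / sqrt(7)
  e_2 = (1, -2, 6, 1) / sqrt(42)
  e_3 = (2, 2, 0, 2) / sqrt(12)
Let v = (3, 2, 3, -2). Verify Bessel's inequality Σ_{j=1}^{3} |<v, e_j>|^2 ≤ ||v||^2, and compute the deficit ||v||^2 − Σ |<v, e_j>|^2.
Σ |<v, e_j>|^2 = 27/2; ||v||^2 = 26; deficit = 25/2

Write each e_j = u_j / sqrt(<u_j, u_j>) where u_j is the displayed integer vector. Then <v, e_j> = <v, u_j> / sqrt(<u_j, u_j>), so |<v, e_j>|^2 = <v, u_j>^2 / <u_j, u_j>.
Coefficients: <v, e_1> = -6/sqrt(7), <v, e_2> = 15/sqrt(42), <v, e_3> = 6/sqrt(12).
Square and sum: Σ |<v, e_j>|^2 = 27/2.
Compute ||v||^2 = v·v = 26.
Deficit = 26 − 27/2 = 25/2 ≥ 0, confirming Bessel's inequality. (The deficit equals ||v − Σ <v,e_j> e_j||^2, the squared distance from v to span{e_j}.)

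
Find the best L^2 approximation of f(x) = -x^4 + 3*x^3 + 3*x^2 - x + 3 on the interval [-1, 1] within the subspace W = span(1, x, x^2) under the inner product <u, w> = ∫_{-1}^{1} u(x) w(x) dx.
g(x) = 15*x^2/7 + 4*x/5 + 108/35

The best approximation g ∈ W is the orthogonal projection of f onto W. Writing g = a_0 + a_1 x + a_2 x^2, the coefficients solve the normal equations G · a = b where
  G_{ij} = <φ_i, φ_j> and b_i = <f, φ_i>, with φ_0 = 1, φ_1 = x, φ_2 = x^2.
G =
  [2, 0, 2/3]
  [0, 2/3, 0]
  [2/3, 0, 2/5],
b = (38/5, 8/15, 102/35).
Solving gives a_0 = 108/35, a_1 = 4/5, a_2 = 15/7, so
  g(x) = 15*x^2/7 + 4*x/5 + 108/35.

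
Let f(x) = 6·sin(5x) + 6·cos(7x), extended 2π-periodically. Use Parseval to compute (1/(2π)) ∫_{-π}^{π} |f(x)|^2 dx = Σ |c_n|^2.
Σ |c_n|^2 = 36

Expand |f|^2 and use orthogonality of {sin(nx), cos(mx)} on [-π, π]:
  ∫_{-π}^{π} sin(nx)^2 dx = π, ∫ cos(mx)^2 dx = π, and cross terms integrate to 0.
So ∫_{-π}^{π} f(x)^2 dx = 6^2 · π + 6^2 · π = (36 + 36)π.
Divide by 2π: (36 + 36)/2 = 36.
By Parseval, this equals Σ |c_n|^2.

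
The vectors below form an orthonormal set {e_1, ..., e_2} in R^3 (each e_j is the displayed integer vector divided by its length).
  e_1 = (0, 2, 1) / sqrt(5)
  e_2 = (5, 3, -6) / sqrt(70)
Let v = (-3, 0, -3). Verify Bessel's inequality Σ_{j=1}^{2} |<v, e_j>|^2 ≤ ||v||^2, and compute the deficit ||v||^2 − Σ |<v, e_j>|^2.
Σ |<v, e_j>|^2 = 27/14; ||v||^2 = 18; deficit = 225/14

Write each e_j = u_j / sqrt(<u_j, u_j>) where u_j is the displayed integer vector. Then <v, e_j> = <v, u_j> / sqrt(<u_j, u_j>), so |<v, e_j>|^2 = <v, u_j>^2 / <u_j, u_j>.
Coefficients: <v, e_1> = -3/sqrt(5), <v, e_2> = 3/sqrt(70).
Square and sum: Σ |<v, e_j>|^2 = 27/14.
Compute ||v||^2 = v·v = 18.
Deficit = 18 − 27/14 = 225/14 ≥ 0, confirming Bessel's inequality. (The deficit equals ||v − Σ <v,e_j> e_j||^2, the squared distance from v to span{e_j}.)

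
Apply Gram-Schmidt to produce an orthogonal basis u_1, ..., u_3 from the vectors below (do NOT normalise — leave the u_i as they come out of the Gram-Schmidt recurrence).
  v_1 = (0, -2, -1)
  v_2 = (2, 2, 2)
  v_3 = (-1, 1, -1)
Orthogonal basis:
  u_1 = (0, -2, -1)
  u_2 = (2, -2/5, 4/5)
  u_3 = (1/3, 1/3, -2/3)

Apply the Gram-Schmidt recurrence
  u_1 = v_1
  u_i = v_i − Σ_{j<i} ((v_i · u_j) / (u_j · u_j)) · u_j.

Step by step this gives:
  u_1 = (0, -2, -1)
  u_2 = (2, -2/5, 4/5)
  u_3 = (1/3, 1/3, -2/3)

Orthogonality check:
  u_2 · u_1 = 0 (should be 0)
  u_3 · u_1 = 0 (should be 0)
  u_3 · u_2 = 0 (should be 0)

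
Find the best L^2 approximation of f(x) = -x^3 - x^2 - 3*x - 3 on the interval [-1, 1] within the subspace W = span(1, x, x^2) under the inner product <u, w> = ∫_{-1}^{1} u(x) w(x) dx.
g(x) = -x^2 - 18*x/5 - 3

The best approximation g ∈ W is the orthogonal projection of f onto W. Writing g = a_0 + a_1 x + a_2 x^2, the coefficients solve the normal equations G · a = b where
  G_{ij} = <φ_i, φ_j> and b_i = <f, φ_i>, with φ_0 = 1, φ_1 = x, φ_2 = x^2.
G =
  [2, 0, 2/3]
  [0, 2/3, 0]
  [2/3, 0, 2/5],
b = (-20/3, -12/5, -12/5).
Solving gives a_0 = -3, a_1 = -18/5, a_2 = -1, so
  g(x) = -x^2 - 18*x/5 - 3.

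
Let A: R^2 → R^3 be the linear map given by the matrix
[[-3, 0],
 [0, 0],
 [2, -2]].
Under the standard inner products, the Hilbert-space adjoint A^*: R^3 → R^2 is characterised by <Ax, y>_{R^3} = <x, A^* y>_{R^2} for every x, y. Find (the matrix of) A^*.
A^* = A^T =
[[-3, 0, 2],
 [0, 0, -2]]

For real matrices with standard dot products, the defining identity <Ax, y> = <x, A^* y> gives (Ax)^T y = x^T (A^*) y, i.e. x^T A^T y = x^T (A^*) y. Since this holds for all x, y, we must have A^* = A^T. Therefore
A^* =
[[-3, 0, 2],
 [0, 0, -2]].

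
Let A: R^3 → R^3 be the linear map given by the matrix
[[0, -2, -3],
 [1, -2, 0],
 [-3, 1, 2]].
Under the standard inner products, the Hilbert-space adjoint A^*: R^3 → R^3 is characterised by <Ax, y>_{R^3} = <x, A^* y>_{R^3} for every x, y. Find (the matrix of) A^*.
A^* = A^T =
[[0, 1, -3],
 [-2, -2, 1],
 [-3, 0, 2]]

For real matrices with standard dot products, the defining identity <Ax, y> = <x, A^* y> gives (Ax)^T y = x^T (A^*) y, i.e. x^T A^T y = x^T (A^*) y. Since this holds for all x, y, we must have A^* = A^T. Therefore
A^* =
[[0, 1, -3],
 [-2, -2, 1],
 [-3, 0, 2]].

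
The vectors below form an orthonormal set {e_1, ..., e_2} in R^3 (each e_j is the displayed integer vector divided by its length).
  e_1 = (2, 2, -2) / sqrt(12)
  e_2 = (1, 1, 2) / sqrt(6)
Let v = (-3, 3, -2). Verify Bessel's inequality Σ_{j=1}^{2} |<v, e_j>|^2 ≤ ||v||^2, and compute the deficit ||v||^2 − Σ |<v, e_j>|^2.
Σ |<v, e_j>|^2 = 4; ||v||^2 = 22; deficit = 18

Write each e_j = u_j / sqrt(<u_j, u_j>) where u_j is the displayed integer vector. Then <v, e_j> = <v, u_j> / sqrt(<u_j, u_j>), so |<v, e_j>|^2 = <v, u_j>^2 / <u_j, u_j>.
Coefficients: <v, e_1> = 4/sqrt(12), <v, e_2> = -4/sqrt(6).
Square and sum: Σ |<v, e_j>|^2 = 4.
Compute ||v||^2 = v·v = 22.
Deficit = 22 − 4 = 18 ≥ 0, confirming Bessel's inequality. (The deficit equals ||v − Σ <v,e_j> e_j||^2, the squared distance from v to span{e_j}.)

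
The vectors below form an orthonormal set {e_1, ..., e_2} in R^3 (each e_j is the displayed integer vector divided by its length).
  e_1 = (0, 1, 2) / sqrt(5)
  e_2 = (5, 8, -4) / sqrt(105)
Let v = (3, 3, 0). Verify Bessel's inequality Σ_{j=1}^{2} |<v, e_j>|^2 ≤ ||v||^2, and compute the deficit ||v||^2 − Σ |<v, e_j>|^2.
Σ |<v, e_j>|^2 = 114/7; ||v||^2 = 18; deficit = 12/7

Write each e_j = u_j / sqrt(<u_j, u_j>) where u_j is the displayed integer vector. Then <v, e_j> = <v, u_j> / sqrt(<u_j, u_j>), so |<v, e_j>|^2 = <v, u_j>^2 / <u_j, u_j>.
Coefficients: <v, e_1> = 3/sqrt(5), <v, e_2> = 39/sqrt(105).
Square and sum: Σ |<v, e_j>|^2 = 114/7.
Compute ||v||^2 = v·v = 18.
Deficit = 18 − 114/7 = 12/7 ≥ 0, confirming Bessel's inequality. (The deficit equals ||v − Σ <v,e_j> e_j||^2, the squared distance from v to span{e_j}.)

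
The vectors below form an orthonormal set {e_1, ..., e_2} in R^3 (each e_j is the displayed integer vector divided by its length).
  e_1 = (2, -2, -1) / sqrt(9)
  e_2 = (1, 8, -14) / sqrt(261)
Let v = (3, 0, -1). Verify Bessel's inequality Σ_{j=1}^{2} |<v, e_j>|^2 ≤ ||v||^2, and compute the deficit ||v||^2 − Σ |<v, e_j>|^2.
Σ |<v, e_j>|^2 = 190/29; ||v||^2 = 10; deficit = 100/29

Write each e_j = u_j / sqrt(<u_j, u_j>) where u_j is the displayed integer vector. Then <v, e_j> = <v, u_j> / sqrt(<u_j, u_j>), so |<v, e_j>|^2 = <v, u_j>^2 / <u_j, u_j>.
Coefficients: <v, e_1> = 7/sqrt(9), <v, e_2> = 17/sqrt(261).
Square and sum: Σ |<v, e_j>|^2 = 190/29.
Compute ||v||^2 = v·v = 10.
Deficit = 10 − 190/29 = 100/29 ≥ 0, confirming Bessel's inequality. (The deficit equals ||v − Σ <v,e_j> e_j||^2, the squared distance from v to span{e_j}.)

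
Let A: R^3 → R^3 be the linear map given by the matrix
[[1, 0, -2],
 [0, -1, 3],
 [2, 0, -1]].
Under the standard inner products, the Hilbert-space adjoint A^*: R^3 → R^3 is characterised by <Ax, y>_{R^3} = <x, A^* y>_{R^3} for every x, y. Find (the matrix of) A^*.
A^* = A^T =
[[1, 0, 2],
 [0, -1, 0],
 [-2, 3, -1]]

For real matrices with standard dot products, the defining identity <Ax, y> = <x, A^* y> gives (Ax)^T y = x^T (A^*) y, i.e. x^T A^T y = x^T (A^*) y. Since this holds for all x, y, we must have A^* = A^T. Therefore
A^* =
[[1, 0, 2],
 [0, -1, 0],
 [-2, 3, -1]].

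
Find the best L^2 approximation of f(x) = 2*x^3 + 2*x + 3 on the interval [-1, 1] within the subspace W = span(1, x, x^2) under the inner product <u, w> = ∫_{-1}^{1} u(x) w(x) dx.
g(x) = 16*x/5 + 3

The best approximation g ∈ W is the orthogonal projection of f onto W. Writing g = a_0 + a_1 x + a_2 x^2, the coefficients solve the normal equations G · a = b where
  G_{ij} = <φ_i, φ_j> and b_i = <f, φ_i>, with φ_0 = 1, φ_1 = x, φ_2 = x^2.
G =
  [2, 0, 2/3]
  [0, 2/3, 0]
  [2/3, 0, 2/5],
b = (6, 32/15, 2).
Solving gives a_0 = 3, a_1 = 16/5, a_2 = 0, so
  g(x) = 16*x/5 + 3.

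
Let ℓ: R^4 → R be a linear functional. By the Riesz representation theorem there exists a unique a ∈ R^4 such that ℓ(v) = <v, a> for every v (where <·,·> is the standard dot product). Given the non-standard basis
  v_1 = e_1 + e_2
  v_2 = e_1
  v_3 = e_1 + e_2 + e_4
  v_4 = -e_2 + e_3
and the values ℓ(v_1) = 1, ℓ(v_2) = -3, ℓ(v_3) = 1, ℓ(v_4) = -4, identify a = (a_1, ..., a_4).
a = (-3, 4, 0, 0)

Write a = (a_1, ..., a_4) in the standard basis. For each basis vector v_i, ℓ(v_i) = <v_i, a> is a linear equation in the a_j's. Collect the n equations into a matrix system V a = ℓ, where row i of V is v_i (expressed in the standard basis). Since V is invertible (lower-triangular with 1s on the diagonal, up to permutation), solve by back-substitution:
  V =
[[1, 1, 0, 0],
 [1, 0, 0, 0],
 [1, 1, 0, 1],
 [0, -1, 1, 0]]
  V a = (1, -3, 1, -4)
Solving gives a = (-3, 4, 0, 0).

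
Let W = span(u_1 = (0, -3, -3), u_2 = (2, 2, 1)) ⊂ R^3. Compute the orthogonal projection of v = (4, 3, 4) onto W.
proj_W(v) = (10/3, 13/3, 8/3)

Set up U = [u_1 | ... | u_2] ∈ R^(3×2). The projector onto W = col(U) is P = U (U^T U)^(-1) U^T.
Compute U^T U =
  [18, -9]
  [-9, 9],
and U^T v = (-21, 18).
Solve U^T U · c = U^T v for the coefficients: c = (-1/3, 5/3). The projection is proj_W(v) = U c.
Check: (v - proj_W(v)) · u_1 = 0  (should be 0).
Check: (v - proj_W(v)) · u_2 = 0  (should be 0).
Result: proj_W(v) = (10/3, 13/3, 8/3).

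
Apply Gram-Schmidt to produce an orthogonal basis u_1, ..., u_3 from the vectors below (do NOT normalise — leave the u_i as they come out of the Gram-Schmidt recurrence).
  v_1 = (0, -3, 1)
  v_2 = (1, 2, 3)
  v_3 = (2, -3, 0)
Orthogonal basis:
  u_1 = (0, -3, 1)
  u_2 = (1, 11/10, 33/10)
  u_3 = (275/131, -25/131, -75/131)

Apply the Gram-Schmidt recurrence
  u_1 = v_1
  u_i = v_i − Σ_{j<i} ((v_i · u_j) / (u_j · u_j)) · u_j.

Step by step this gives:
  u_1 = (0, -3, 1)
  u_2 = (1, 11/10, 33/10)
  u_3 = (275/131, -25/131, -75/131)

Orthogonality check:
  u_2 · u_1 = 0 (should be 0)
  u_3 · u_1 = 0 (should be 0)
  u_3 · u_2 = 0 (should be 0)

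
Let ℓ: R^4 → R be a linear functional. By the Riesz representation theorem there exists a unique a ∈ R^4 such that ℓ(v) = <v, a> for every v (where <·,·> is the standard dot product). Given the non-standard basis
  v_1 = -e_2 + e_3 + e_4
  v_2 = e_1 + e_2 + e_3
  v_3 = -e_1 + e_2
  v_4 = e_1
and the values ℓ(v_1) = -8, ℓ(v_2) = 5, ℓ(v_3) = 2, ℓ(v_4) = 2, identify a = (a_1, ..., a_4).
a = (2, 4, -1, -3)

Write a = (a_1, ..., a_4) in the standard basis. For each basis vector v_i, ℓ(v_i) = <v_i, a> is a linear equation in the a_j's. Collect the n equations into a matrix system V a = ℓ, where row i of V is v_i (expressed in the standard basis). Since V is invertible (lower-triangular with 1s on the diagonal, up to permutation), solve by back-substitution:
  V =
[[0, -1, 1, 1],
 [1, 1, 1, 0],
 [-1, 1, 0, 0],
 [1, 0, 0, 0]]
  V a = (-8, 5, 2, 2)
Solving gives a = (2, 4, -1, -3).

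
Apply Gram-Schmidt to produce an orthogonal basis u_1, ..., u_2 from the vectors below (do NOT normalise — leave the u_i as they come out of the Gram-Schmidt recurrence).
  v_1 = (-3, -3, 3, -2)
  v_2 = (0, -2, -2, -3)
Orthogonal basis:
  u_1 = (-3, -3, 3, -2)
  u_2 = (18/31, -44/31, -80/31, -81/31)

Apply the Gram-Schmidt recurrence
  u_1 = v_1
  u_i = v_i − Σ_{j<i} ((v_i · u_j) / (u_j · u_j)) · u_j.

Step by step this gives:
  u_1 = (-3, -3, 3, -2)
  u_2 = (18/31, -44/31, -80/31, -81/31)

Orthogonality check:
  u_2 · u_1 = 0 (should be 0)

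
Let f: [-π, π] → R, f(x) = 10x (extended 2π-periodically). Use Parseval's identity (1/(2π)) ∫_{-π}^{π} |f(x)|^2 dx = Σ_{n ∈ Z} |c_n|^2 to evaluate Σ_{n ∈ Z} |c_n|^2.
Σ |c_n|^2 = 100π^2/3

Expand and integrate term by term over [-π, π]:
  ∫ (10x)^2 dx = 100·(2π^3/3); ∫ 2·10·(0)·x dx = 0 (odd integrand); ∫ 0^2 dx = 0·2π.
So (1/(2π)) ∫_{-π}^{π} (10x)^2 dx = 100π^2/3 + 0 = 100π^2/3.
Parseval ⇒ Σ |c_n|^2 = 100π^2/3.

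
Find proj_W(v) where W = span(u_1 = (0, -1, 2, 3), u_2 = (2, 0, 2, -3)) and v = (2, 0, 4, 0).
proj_W(v) = (416/213, -196/213, 808/213, -12/71)

Set up U = [u_1 | ... | u_2] ∈ R^(4×2). The projector onto W = col(U) is P = U (U^T U)^(-1) U^T.
Compute U^T U =
  [14, -5]
  [-5, 17],
and U^T v = (8, 12).
Solve U^T U · c = U^T v for the coefficients: c = (196/213, 208/213). The projection is proj_W(v) = U c.
Check: (v - proj_W(v)) · u_1 = 0  (should be 0).
Check: (v - proj_W(v)) · u_2 = 0  (should be 0).
Result: proj_W(v) = (416/213, -196/213, 808/213, -12/71).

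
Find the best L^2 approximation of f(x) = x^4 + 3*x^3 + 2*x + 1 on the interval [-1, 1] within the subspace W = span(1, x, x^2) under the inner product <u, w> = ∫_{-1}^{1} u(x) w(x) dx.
g(x) = 6*x^2/7 + 19*x/5 + 32/35

The best approximation g ∈ W is the orthogonal projection of f onto W. Writing g = a_0 + a_1 x + a_2 x^2, the coefficients solve the normal equations G · a = b where
  G_{ij} = <φ_i, φ_j> and b_i = <f, φ_i>, with φ_0 = 1, φ_1 = x, φ_2 = x^2.
G =
  [2, 0, 2/3]
  [0, 2/3, 0]
  [2/3, 0, 2/5],
b = (12/5, 38/15, 20/21).
Solving gives a_0 = 32/35, a_1 = 19/5, a_2 = 6/7, so
  g(x) = 6*x^2/7 + 19*x/5 + 32/35.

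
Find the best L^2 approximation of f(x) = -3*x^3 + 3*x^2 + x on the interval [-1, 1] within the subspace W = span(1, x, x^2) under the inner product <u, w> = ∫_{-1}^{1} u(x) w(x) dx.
g(x) = 3*x^2 - 4*x/5

The best approximation g ∈ W is the orthogonal projection of f onto W. Writing g = a_0 + a_1 x + a_2 x^2, the coefficients solve the normal equations G · a = b where
  G_{ij} = <φ_i, φ_j> and b_i = <f, φ_i>, with φ_0 = 1, φ_1 = x, φ_2 = x^2.
G =
  [2, 0, 2/3]
  [0, 2/3, 0]
  [2/3, 0, 2/5],
b = (2, -8/15, 6/5).
Solving gives a_0 = 0, a_1 = -4/5, a_2 = 3, so
  g(x) = 3*x^2 - 4*x/5.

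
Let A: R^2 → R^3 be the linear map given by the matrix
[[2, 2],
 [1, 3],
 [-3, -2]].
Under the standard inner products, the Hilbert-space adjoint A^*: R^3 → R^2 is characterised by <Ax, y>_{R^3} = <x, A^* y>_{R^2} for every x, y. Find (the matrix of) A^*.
A^* = A^T =
[[2, 1, -3],
 [2, 3, -2]]

For real matrices with standard dot products, the defining identity <Ax, y> = <x, A^* y> gives (Ax)^T y = x^T (A^*) y, i.e. x^T A^T y = x^T (A^*) y. Since this holds for all x, y, we must have A^* = A^T. Therefore
A^* =
[[2, 1, -3],
 [2, 3, -2]].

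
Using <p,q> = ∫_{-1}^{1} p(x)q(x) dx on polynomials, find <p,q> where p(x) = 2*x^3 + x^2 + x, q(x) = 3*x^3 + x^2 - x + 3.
<p,q> = 404/105

Expand the product: p(x)·q(x) = 6*x^6 + 5*x^5 + 2*x^4 + 6*x^3 + 2*x^2 + 3*x.
∫_{-1}^{1} of each monomial x^k gives [2/(k+1) if k even, 0 if k odd]. Integrating term-by-term (or equivalently evaluating the antiderivative F(x) = 6*x^7/7 + 5*x^6/6 + 2*x^5/5 + 3*x^4/2 + 2*x^3/3 + 3*x^2/2 at the endpoints):
  F(1) − F(−1) = 403/70 − (401/210) = 404/105.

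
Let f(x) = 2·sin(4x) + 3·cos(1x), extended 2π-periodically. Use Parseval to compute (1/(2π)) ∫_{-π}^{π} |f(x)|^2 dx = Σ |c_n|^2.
Σ |c_n|^2 = 13/2

Expand |f|^2 and use orthogonality of {sin(nx), cos(mx)} on [-π, π]:
  ∫_{-π}^{π} sin(nx)^2 dx = π, ∫ cos(mx)^2 dx = π, and cross terms integrate to 0.
So ∫_{-π}^{π} f(x)^2 dx = 2^2 · π + 3^2 · π = (4 + 9)π.
Divide by 2π: (4 + 9)/2 = 13/2.
By Parseval, this equals Σ |c_n|^2.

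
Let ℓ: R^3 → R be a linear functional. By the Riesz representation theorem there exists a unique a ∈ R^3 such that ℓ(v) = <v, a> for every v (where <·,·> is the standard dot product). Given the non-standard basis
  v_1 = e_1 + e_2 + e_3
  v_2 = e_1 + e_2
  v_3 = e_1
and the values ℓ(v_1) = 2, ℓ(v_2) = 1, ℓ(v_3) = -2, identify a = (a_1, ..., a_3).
a = (-2, 3, 1)

Write a = (a_1, ..., a_3) in the standard basis. For each basis vector v_i, ℓ(v_i) = <v_i, a> is a linear equation in the a_j's. Collect the n equations into a matrix system V a = ℓ, where row i of V is v_i (expressed in the standard basis). Since V is invertible (lower-triangular with 1s on the diagonal, up to permutation), solve by back-substitution:
  V =
[[1, 1, 1],
 [1, 1, 0],
 [1, 0, 0]]
  V a = (2, 1, -2)
Solving gives a = (-2, 3, 1).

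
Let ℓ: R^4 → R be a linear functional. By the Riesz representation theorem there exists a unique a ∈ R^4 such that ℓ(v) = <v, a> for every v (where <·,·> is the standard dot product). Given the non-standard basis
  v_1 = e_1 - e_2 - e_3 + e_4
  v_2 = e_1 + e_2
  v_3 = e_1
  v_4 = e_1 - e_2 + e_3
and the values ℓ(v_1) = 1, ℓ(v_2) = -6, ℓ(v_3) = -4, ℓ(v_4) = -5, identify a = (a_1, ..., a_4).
a = (-4, -2, -3, 0)

Write a = (a_1, ..., a_4) in the standard basis. For each basis vector v_i, ℓ(v_i) = <v_i, a> is a linear equation in the a_j's. Collect the n equations into a matrix system V a = ℓ, where row i of V is v_i (expressed in the standard basis). Since V is invertible (lower-triangular with 1s on the diagonal, up to permutation), solve by back-substitution:
  V =
[[1, -1, -1, 1],
 [1, 1, 0, 0],
 [1, 0, 0, 0],
 [1, -1, 1, 0]]
  V a = (1, -6, -4, -5)
Solving gives a = (-4, -2, -3, 0).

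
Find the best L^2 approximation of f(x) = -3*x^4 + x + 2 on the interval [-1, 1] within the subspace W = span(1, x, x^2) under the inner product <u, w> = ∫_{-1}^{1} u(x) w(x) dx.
g(x) = -18*x^2/7 + x + 79/35

The best approximation g ∈ W is the orthogonal projection of f onto W. Writing g = a_0 + a_1 x + a_2 x^2, the coefficients solve the normal equations G · a = b where
  G_{ij} = <φ_i, φ_j> and b_i = <f, φ_i>, with φ_0 = 1, φ_1 = x, φ_2 = x^2.
G =
  [2, 0, 2/3]
  [0, 2/3, 0]
  [2/3, 0, 2/5],
b = (14/5, 2/3, 10/21).
Solving gives a_0 = 79/35, a_1 = 1, a_2 = -18/7, so
  g(x) = -18*x^2/7 + x + 79/35.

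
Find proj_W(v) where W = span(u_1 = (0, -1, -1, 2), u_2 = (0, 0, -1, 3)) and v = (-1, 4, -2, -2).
proj_W(v) = (0, 32/11, 14/11, -10/11)

Set up U = [u_1 | ... | u_2] ∈ R^(4×2). The projector onto W = col(U) is P = U (U^T U)^(-1) U^T.
Compute U^T U =
  [6, 7]
  [7, 10],
and U^T v = (-6, -4).
Solve U^T U · c = U^T v for the coefficients: c = (-32/11, 18/11). The projection is proj_W(v) = U c.
Check: (v - proj_W(v)) · u_1 = 0  (should be 0).
Check: (v - proj_W(v)) · u_2 = 0  (should be 0).
Result: proj_W(v) = (0, 32/11, 14/11, -10/11).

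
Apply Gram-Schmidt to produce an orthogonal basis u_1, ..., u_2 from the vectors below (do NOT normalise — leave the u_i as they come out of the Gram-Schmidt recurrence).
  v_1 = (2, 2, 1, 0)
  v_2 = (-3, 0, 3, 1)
Orthogonal basis:
  u_1 = (2, 2, 1, 0)
  u_2 = (-7/3, 2/3, 10/3, 1)

Apply the Gram-Schmidt recurrence
  u_1 = v_1
  u_i = v_i − Σ_{j<i} ((v_i · u_j) / (u_j · u_j)) · u_j.

Step by step this gives:
  u_1 = (2, 2, 1, 0)
  u_2 = (-7/3, 2/3, 10/3, 1)

Orthogonality check:
  u_2 · u_1 = 0 (should be 0)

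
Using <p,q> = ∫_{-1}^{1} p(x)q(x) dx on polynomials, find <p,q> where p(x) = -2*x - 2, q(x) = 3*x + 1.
<p,q> = -8

Expand the product: p(x)·q(x) = -6*x^2 - 8*x - 2.
∫_{-1}^{1} of each monomial x^k gives [2/(k+1) if k even, 0 if k odd]. Integrating term-by-term (or equivalently evaluating the antiderivative F(x) = -2*x^3 - 4*x^2 - 2*x at the endpoints):
  F(1) − F(−1) = -8 − (0) = -8.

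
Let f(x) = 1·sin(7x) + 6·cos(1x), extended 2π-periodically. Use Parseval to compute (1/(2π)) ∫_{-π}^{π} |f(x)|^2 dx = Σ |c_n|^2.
Σ |c_n|^2 = 37/2

Expand |f|^2 and use orthogonality of {sin(nx), cos(mx)} on [-π, π]:
  ∫_{-π}^{π} sin(nx)^2 dx = π, ∫ cos(mx)^2 dx = π, and cross terms integrate to 0.
So ∫_{-π}^{π} f(x)^2 dx = 1^2 · π + 6^2 · π = (1 + 36)π.
Divide by 2π: (1 + 36)/2 = 37/2.
By Parseval, this equals Σ |c_n|^2.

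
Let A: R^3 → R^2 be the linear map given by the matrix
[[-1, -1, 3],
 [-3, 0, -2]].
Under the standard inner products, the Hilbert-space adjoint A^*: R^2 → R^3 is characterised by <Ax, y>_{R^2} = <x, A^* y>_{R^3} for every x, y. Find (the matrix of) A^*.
A^* = A^T =
[[-1, -3],
 [-1, 0],
 [3, -2]]

For real matrices with standard dot products, the defining identity <Ax, y> = <x, A^* y> gives (Ax)^T y = x^T (A^*) y, i.e. x^T A^T y = x^T (A^*) y. Since this holds for all x, y, we must have A^* = A^T. Therefore
A^* =
[[-1, -3],
 [-1, 0],
 [3, -2]].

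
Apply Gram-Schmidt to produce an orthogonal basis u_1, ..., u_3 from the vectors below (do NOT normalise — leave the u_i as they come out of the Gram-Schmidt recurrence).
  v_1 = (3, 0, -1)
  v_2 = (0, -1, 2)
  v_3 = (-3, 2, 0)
Orthogonal basis:
  u_1 = (3, 0, -1)
  u_2 = (3/5, -1, 9/5)
  u_3 = (9/46, 27/23, 27/46)

Apply the Gram-Schmidt recurrence
  u_1 = v_1
  u_i = v_i − Σ_{j<i} ((v_i · u_j) / (u_j · u_j)) · u_j.

Step by step this gives:
  u_1 = (3, 0, -1)
  u_2 = (3/5, -1, 9/5)
  u_3 = (9/46, 27/23, 27/46)

Orthogonality check:
  u_2 · u_1 = 0 (should be 0)
  u_3 · u_1 = 0 (should be 0)
  u_3 · u_2 = 0 (should be 0)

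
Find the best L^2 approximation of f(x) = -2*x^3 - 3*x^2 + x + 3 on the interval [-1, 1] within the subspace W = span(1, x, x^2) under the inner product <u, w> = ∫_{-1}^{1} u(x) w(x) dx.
g(x) = -3*x^2 - x/5 + 3

The best approximation g ∈ W is the orthogonal projection of f onto W. Writing g = a_0 + a_1 x + a_2 x^2, the coefficients solve the normal equations G · a = b where
  G_{ij} = <φ_i, φ_j> and b_i = <f, φ_i>, with φ_0 = 1, φ_1 = x, φ_2 = x^2.
G =
  [2, 0, 2/3]
  [0, 2/3, 0]
  [2/3, 0, 2/5],
b = (4, -2/15, 4/5).
Solving gives a_0 = 3, a_1 = -1/5, a_2 = -3, so
  g(x) = -3*x^2 - x/5 + 3.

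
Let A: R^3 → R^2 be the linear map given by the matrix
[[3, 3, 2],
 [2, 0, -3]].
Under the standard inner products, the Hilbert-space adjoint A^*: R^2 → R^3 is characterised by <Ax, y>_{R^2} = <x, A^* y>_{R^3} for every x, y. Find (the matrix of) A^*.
A^* = A^T =
[[3, 2],
 [3, 0],
 [2, -3]]

For real matrices with standard dot products, the defining identity <Ax, y> = <x, A^* y> gives (Ax)^T y = x^T (A^*) y, i.e. x^T A^T y = x^T (A^*) y. Since this holds for all x, y, we must have A^* = A^T. Therefore
A^* =
[[3, 2],
 [3, 0],
 [2, -3]].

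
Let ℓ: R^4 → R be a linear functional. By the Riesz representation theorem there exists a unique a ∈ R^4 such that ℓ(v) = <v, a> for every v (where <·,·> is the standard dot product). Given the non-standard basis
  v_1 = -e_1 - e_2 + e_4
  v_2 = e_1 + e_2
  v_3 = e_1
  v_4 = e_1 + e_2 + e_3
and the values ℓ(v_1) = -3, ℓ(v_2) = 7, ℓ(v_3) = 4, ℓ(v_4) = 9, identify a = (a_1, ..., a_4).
a = (4, 3, 2, 4)

Write a = (a_1, ..., a_4) in the standard basis. For each basis vector v_i, ℓ(v_i) = <v_i, a> is a linear equation in the a_j's. Collect the n equations into a matrix system V a = ℓ, where row i of V is v_i (expressed in the standard basis). Since V is invertible (lower-triangular with 1s on the diagonal, up to permutation), solve by back-substitution:
  V =
[[-1, -1, 0, 1],
 [1, 1, 0, 0],
 [1, 0, 0, 0],
 [1, 1, 1, 0]]
  V a = (-3, 7, 4, 9)
Solving gives a = (4, 3, 2, 4).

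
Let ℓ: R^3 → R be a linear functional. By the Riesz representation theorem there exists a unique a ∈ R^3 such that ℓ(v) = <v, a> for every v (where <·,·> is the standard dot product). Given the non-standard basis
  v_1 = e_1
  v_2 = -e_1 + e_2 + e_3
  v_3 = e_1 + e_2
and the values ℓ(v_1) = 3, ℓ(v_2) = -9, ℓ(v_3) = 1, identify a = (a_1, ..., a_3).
a = (3, -2, -4)

Write a = (a_1, ..., a_3) in the standard basis. For each basis vector v_i, ℓ(v_i) = <v_i, a> is a linear equation in the a_j's. Collect the n equations into a matrix system V a = ℓ, where row i of V is v_i (expressed in the standard basis). Since V is invertible (lower-triangular with 1s on the diagonal, up to permutation), solve by back-substitution:
  V =
[[1, 0, 0],
 [-1, 1, 1],
 [1, 1, 0]]
  V a = (3, -9, 1)
Solving gives a = (3, -2, -4).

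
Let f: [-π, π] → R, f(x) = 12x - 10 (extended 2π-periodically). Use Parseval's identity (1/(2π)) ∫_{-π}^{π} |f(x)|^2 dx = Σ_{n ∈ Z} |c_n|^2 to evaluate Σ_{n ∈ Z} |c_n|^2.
Σ |c_n|^2 = 48π^2 + 100

Expand and integrate term by term over [-π, π]:
  ∫ (12x)^2 dx = 144·(2π^3/3); ∫ 2·12·(-10)·x dx = 0 (odd integrand); ∫ (-10)^2 dx = 100·2π.
So (1/(2π)) ∫_{-π}^{π} (12x - 10)^2 dx = 144π^2/3 + 100 = 48π^2 + 100.
Parseval ⇒ Σ |c_n|^2 = 48π^2 + 100.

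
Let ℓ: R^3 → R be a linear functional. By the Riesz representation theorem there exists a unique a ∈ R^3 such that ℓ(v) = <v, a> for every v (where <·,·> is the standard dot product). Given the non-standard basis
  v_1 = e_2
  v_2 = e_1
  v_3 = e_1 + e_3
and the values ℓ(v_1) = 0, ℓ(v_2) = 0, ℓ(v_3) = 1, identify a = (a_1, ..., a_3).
a = (0, 0, 1)

Write a = (a_1, ..., a_3) in the standard basis. For each basis vector v_i, ℓ(v_i) = <v_i, a> is a linear equation in the a_j's. Collect the n equations into a matrix system V a = ℓ, where row i of V is v_i (expressed in the standard basis). Since V is invertible (lower-triangular with 1s on the diagonal, up to permutation), solve by back-substitution:
  V =
[[0, 1, 0],
 [1, 0, 0],
 [1, 0, 1]]
  V a = (0, 0, 1)
Solving gives a = (0, 0, 1).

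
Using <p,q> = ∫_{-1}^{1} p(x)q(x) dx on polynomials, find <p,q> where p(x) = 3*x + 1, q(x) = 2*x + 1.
<p,q> = 6

Expand the product: p(x)·q(x) = 6*x^2 + 5*x + 1.
∫_{-1}^{1} of each monomial x^k gives [2/(k+1) if k even, 0 if k odd]. Integrating term-by-term (or equivalently evaluating the antiderivative F(x) = 2*x^3 + 5*x^2/2 + x at the endpoints):
  F(1) − F(−1) = 11/2 − (-1/2) = 6.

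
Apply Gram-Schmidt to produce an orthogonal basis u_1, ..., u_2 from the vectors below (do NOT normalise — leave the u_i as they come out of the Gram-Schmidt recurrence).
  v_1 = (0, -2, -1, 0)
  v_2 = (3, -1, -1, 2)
Orthogonal basis:
  u_1 = (0, -2, -1, 0)
  u_2 = (3, 1/5, -2/5, 2)

Apply the Gram-Schmidt recurrence
  u_1 = v_1
  u_i = v_i − Σ_{j<i} ((v_i · u_j) / (u_j · u_j)) · u_j.

Step by step this gives:
  u_1 = (0, -2, -1, 0)
  u_2 = (3, 1/5, -2/5, 2)

Orthogonality check:
  u_2 · u_1 = 0 (should be 0)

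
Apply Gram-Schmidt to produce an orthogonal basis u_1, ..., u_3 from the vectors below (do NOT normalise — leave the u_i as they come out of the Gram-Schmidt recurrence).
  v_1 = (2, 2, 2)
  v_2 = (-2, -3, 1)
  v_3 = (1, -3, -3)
Orthogonal basis:
  u_1 = (2, 2, 2)
  u_2 = (-2/3, -5/3, 7/3)
  u_3 = (32/13, -24/13, -8/13)

Apply the Gram-Schmidt recurrence
  u_1 = v_1
  u_i = v_i − Σ_{j<i} ((v_i · u_j) / (u_j · u_j)) · u_j.

Step by step this gives:
  u_1 = (2, 2, 2)
  u_2 = (-2/3, -5/3, 7/3)
  u_3 = (32/13, -24/13, -8/13)

Orthogonality check:
  u_2 · u_1 = 0 (should be 0)
  u_3 · u_1 = 0 (should be 0)
  u_3 · u_2 = 0 (should be 0)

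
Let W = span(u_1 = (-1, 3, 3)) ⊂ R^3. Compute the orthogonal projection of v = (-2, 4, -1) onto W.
proj_W(v) = (-11/19, 33/19, 33/19)

Set up U = [u_1 | ... | u_1] ∈ R^(3×1). The projector onto W = col(U) is P = U (U^T U)^(-1) U^T.
Compute U^T U =
  [19],
and U^T v = (11).
Solve U^T U · c = U^T v for the coefficients: c = (11/19). The projection is proj_W(v) = U c.
Check: (v - proj_W(v)) · u_1 = 0  (should be 0).
Result: proj_W(v) = (-11/19, 33/19, 33/19).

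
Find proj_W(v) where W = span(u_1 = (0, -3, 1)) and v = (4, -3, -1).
proj_W(v) = (0, -12/5, 4/5)

Set up U = [u_1 | ... | u_1] ∈ R^(3×1). The projector onto W = col(U) is P = U (U^T U)^(-1) U^T.
Compute U^T U =
  [10],
and U^T v = (8).
Solve U^T U · c = U^T v for the coefficients: c = (4/5). The projection is proj_W(v) = U c.
Check: (v - proj_W(v)) · u_1 = 0  (should be 0).
Result: proj_W(v) = (0, -12/5, 4/5).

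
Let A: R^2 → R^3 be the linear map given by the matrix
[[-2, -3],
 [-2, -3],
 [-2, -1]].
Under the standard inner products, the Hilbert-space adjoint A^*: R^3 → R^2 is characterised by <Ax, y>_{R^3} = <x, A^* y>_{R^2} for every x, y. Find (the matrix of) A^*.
A^* = A^T =
[[-2, -2, -2],
 [-3, -3, -1]]

For real matrices with standard dot products, the defining identity <Ax, y> = <x, A^* y> gives (Ax)^T y = x^T (A^*) y, i.e. x^T A^T y = x^T (A^*) y. Since this holds for all x, y, we must have A^* = A^T. Therefore
A^* =
[[-2, -2, -2],
 [-3, -3, -1]].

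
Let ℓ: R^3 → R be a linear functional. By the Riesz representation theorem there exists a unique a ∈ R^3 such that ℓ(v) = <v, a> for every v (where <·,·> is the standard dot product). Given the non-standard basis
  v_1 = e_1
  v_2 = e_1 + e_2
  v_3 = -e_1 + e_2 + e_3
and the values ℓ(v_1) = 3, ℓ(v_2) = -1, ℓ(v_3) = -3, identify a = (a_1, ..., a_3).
a = (3, -4, 4)

Write a = (a_1, ..., a_3) in the standard basis. For each basis vector v_i, ℓ(v_i) = <v_i, a> is a linear equation in the a_j's. Collect the n equations into a matrix system V a = ℓ, where row i of V is v_i (expressed in the standard basis). Since V is invertible (lower-triangular with 1s on the diagonal, up to permutation), solve by back-substitution:
  V =
[[1, 0, 0],
 [1, 1, 0],
 [-1, 1, 1]]
  V a = (3, -1, -3)
Solving gives a = (3, -4, 4).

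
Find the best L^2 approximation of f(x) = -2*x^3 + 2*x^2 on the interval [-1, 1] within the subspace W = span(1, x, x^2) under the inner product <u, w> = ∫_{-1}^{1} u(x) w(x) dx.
g(x) = 2*x^2 - 6*x/5

The best approximation g ∈ W is the orthogonal projection of f onto W. Writing g = a_0 + a_1 x + a_2 x^2, the coefficients solve the normal equations G · a = b where
  G_{ij} = <φ_i, φ_j> and b_i = <f, φ_i>, with φ_0 = 1, φ_1 = x, φ_2 = x^2.
G =
  [2, 0, 2/3]
  [0, 2/3, 0]
  [2/3, 0, 2/5],
b = (4/3, -4/5, 4/5).
Solving gives a_0 = 0, a_1 = -6/5, a_2 = 2, so
  g(x) = 2*x^2 - 6*x/5.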